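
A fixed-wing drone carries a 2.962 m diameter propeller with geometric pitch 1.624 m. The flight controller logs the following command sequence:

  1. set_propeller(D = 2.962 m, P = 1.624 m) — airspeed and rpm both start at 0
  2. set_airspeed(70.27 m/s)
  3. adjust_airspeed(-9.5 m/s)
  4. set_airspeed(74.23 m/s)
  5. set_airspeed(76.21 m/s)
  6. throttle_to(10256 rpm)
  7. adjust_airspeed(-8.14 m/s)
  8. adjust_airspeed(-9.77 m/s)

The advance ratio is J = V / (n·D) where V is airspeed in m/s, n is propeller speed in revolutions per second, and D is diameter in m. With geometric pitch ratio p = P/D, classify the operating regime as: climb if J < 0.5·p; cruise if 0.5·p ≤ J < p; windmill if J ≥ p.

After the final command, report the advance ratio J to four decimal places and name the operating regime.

set_propeller: D = 2.962 m, P = 1.624 m (p = P/D = 0.548278); state ← (V=0, rpm=0)
set_airspeed(70.27): V ← 70.27 m/s
adjust_airspeed(-9.5): V ← 70.27 -9.5 = 60.77 m/s
set_airspeed(74.23): V ← 74.23 m/s
set_airspeed(76.21): V ← 76.21 m/s
throttle_to(10256): rpm ← 10256
adjust_airspeed(-8.14): V ← 76.21 -8.14 = 68.07 m/s
adjust_airspeed(-9.77): V ← 68.07 -9.77 = 58.3 m/s
final state: V = 58.3 m/s, rpm = 10256 → n = rpm/60 = 170.933333 rev/s
J = V / (n·D) = 58.3 / (170.933333 × 2.962) = 0.115148
regime bands: climb J<0.2741 | cruise [0.2741, 0.5483) | windmill J≥0.5483
J = 0.1151 → climb

J = 0.1151, regime = climb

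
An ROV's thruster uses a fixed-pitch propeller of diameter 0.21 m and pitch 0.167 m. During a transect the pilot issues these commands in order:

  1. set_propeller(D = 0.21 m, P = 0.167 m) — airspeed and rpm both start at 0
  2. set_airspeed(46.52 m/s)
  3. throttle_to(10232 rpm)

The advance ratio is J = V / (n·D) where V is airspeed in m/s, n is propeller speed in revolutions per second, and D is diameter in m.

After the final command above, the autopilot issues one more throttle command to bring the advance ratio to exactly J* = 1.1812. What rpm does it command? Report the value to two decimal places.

rpm = 11252.48

set_propeller: D = 0.21 m, P = 0.167 m (p = P/D = 0.795238); state ← (V=0, rpm=0)
set_airspeed(46.52): V ← 46.52 m/s
throttle_to(10232): rpm ← 10232
final state: V = 46.52 m/s, rpm = 10232 → n = rpm/60 = 170.533333 rev/s
target J* = 1.1812; solve J* = V/(n·D) for n: n = V/(J*·D) = 46.52/(1.1812 × 0.21) = 187.541322 rev/s
rpm = 60·n = 11252.479319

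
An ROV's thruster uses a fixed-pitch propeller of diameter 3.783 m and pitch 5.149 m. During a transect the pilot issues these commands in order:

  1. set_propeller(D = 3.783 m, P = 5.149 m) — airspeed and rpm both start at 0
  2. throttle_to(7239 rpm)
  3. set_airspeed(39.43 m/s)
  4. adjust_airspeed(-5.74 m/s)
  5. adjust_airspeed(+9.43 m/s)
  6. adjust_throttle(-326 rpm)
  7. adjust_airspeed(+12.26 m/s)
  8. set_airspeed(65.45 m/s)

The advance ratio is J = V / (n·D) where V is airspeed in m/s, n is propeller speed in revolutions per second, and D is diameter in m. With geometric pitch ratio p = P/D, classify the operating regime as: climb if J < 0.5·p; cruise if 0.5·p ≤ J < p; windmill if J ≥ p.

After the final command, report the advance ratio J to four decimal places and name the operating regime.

J = 0.1502, regime = climb

set_propeller: D = 3.783 m, P = 5.149 m (p = P/D = 1.361089); state ← (V=0, rpm=0)
throttle_to(7239): rpm ← 7239
set_airspeed(39.43): V ← 39.43 m/s
adjust_airspeed(-5.74): V ← 39.43 -5.74 = 33.69 m/s
adjust_airspeed(+9.43): V ← 33.69 +9.43 = 43.12 m/s
adjust_throttle(-326): rpm ← 7239 -326 = 6913
adjust_airspeed(+12.26): V ← 43.12 +12.26 = 55.38 m/s
set_airspeed(65.45): V ← 65.45 m/s
final state: V = 65.45 m/s, rpm = 6913 → n = rpm/60 = 115.216667 rev/s
J = V / (n·D) = 65.45 / (115.216667 × 3.783) = 0.150161
regime bands: climb J<0.6805 | cruise [0.6805, 1.3611) | windmill J≥1.3611
J = 0.1502 → climb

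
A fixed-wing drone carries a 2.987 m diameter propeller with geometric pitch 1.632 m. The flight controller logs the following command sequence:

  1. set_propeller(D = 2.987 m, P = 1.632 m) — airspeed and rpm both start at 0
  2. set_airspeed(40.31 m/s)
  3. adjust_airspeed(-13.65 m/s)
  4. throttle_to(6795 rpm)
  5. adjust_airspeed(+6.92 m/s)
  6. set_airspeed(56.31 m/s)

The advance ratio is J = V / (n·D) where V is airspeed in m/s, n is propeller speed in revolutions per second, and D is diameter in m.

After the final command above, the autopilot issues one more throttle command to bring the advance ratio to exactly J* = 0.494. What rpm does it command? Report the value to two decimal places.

rpm = 2289.68

set_propeller: D = 2.987 m, P = 1.632 m (p = P/D = 0.546368); state ← (V=0, rpm=0)
set_airspeed(40.31): V ← 40.31 m/s
adjust_airspeed(-13.65): V ← 40.31 -13.65 = 26.66 m/s
throttle_to(6795): rpm ← 6795
adjust_airspeed(+6.92): V ← 26.66 +6.92 = 33.58 m/s
set_airspeed(56.31): V ← 56.31 m/s
final state: V = 56.31 m/s, rpm = 6795 → n = rpm/60 = 113.250000 rev/s
target J* = 0.494; solve J* = V/(n·D) for n: n = V/(J*·D) = 56.31/(0.494 × 2.987) = 38.161317 rev/s
rpm = 60·n = 2289.679027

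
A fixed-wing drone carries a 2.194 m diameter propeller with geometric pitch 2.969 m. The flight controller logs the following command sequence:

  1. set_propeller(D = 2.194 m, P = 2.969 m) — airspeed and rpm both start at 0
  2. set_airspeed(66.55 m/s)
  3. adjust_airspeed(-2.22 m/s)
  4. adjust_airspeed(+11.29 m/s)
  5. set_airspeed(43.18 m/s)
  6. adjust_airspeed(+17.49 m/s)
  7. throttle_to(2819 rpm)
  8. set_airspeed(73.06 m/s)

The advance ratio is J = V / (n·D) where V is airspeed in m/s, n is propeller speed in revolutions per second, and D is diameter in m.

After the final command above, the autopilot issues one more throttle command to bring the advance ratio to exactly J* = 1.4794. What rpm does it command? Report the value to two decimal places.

set_propeller: D = 2.194 m, P = 2.969 m (p = P/D = 1.353236); state ← (V=0, rpm=0)
set_airspeed(66.55): V ← 66.55 m/s
adjust_airspeed(-2.22): V ← 66.55 -2.22 = 64.33 m/s
adjust_airspeed(+11.29): V ← 64.33 +11.29 = 75.62 m/s
set_airspeed(43.18): V ← 43.18 m/s
adjust_airspeed(+17.49): V ← 43.18 +17.49 = 60.67 m/s
throttle_to(2819): rpm ← 2819
set_airspeed(73.06): V ← 73.06 m/s
final state: V = 73.06 m/s, rpm = 2819 → n = rpm/60 = 46.983333 rev/s
target J* = 1.4794; solve J* = V/(n·D) for n: n = V/(J*·D) = 73.06/(1.4794 × 2.194) = 22.509064 rev/s
rpm = 60·n = 1350.543822

rpm = 1350.54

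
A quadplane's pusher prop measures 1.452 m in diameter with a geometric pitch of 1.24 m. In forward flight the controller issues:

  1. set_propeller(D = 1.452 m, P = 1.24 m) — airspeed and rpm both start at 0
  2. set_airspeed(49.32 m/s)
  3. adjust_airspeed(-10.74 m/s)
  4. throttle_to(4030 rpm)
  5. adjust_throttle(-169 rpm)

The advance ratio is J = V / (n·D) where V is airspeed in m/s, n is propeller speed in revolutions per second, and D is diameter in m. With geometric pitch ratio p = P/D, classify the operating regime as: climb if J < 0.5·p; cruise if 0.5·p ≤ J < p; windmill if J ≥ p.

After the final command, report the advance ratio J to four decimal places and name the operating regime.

set_propeller: D = 1.452 m, P = 1.24 m (p = P/D = 0.853994); state ← (V=0, rpm=0)
set_airspeed(49.32): V ← 49.32 m/s
adjust_airspeed(-10.74): V ← 49.32 -10.74 = 38.58 m/s
throttle_to(4030): rpm ← 4030
adjust_throttle(-169): rpm ← 4030 -169 = 3861
final state: V = 38.58 m/s, rpm = 3861 → n = rpm/60 = 64.350000 rev/s
J = V / (n·D) = 38.58 / (64.350000 × 1.452) = 0.412902
regime bands: climb J<0.4270 | cruise [0.4270, 0.8540) | windmill J≥0.8540
J = 0.4129 → climb

J = 0.4129, regime = climb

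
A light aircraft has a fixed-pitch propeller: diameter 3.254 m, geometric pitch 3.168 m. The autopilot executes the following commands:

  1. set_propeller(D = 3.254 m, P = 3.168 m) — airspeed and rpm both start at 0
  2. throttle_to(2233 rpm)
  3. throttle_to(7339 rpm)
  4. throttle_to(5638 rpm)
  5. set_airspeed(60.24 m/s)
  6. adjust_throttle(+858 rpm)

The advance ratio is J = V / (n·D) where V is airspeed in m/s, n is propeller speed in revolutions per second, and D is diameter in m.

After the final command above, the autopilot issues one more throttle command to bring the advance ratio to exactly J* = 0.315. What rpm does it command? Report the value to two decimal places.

rpm = 3526.21

set_propeller: D = 3.254 m, P = 3.168 m (p = P/D = 0.973571); state ← (V=0, rpm=0)
throttle_to(2233): rpm ← 2233
throttle_to(7339): rpm ← 7339
throttle_to(5638): rpm ← 5638
set_airspeed(60.24): V ← 60.24 m/s
adjust_throttle(+858): rpm ← 5638 +858 = 6496
final state: V = 60.24 m/s, rpm = 6496 → n = rpm/60 = 108.266667 rev/s
target J* = 0.315; solve J* = V/(n·D) for n: n = V/(J*·D) = 60.24/(0.315 × 3.254) = 58.770158 rev/s
rpm = 60·n = 3526.209500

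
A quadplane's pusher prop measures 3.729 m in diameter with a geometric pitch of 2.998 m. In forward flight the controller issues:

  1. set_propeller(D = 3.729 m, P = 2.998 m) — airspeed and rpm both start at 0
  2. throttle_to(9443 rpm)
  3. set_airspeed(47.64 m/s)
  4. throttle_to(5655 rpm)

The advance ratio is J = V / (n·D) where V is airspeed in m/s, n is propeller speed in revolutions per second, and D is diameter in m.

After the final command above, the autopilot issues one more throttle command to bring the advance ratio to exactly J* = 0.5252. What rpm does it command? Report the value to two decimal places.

rpm = 1459.51

set_propeller: D = 3.729 m, P = 2.998 m (p = P/D = 0.803969); state ← (V=0, rpm=0)
throttle_to(9443): rpm ← 9443
set_airspeed(47.64): V ← 47.64 m/s
throttle_to(5655): rpm ← 5655
final state: V = 47.64 m/s, rpm = 5655 → n = rpm/60 = 94.250000 rev/s
target J* = 0.5252; solve J* = V/(n·D) for n: n = V/(J*·D) = 47.64/(0.5252 × 3.729) = 24.325101 rev/s
rpm = 60·n = 1459.506060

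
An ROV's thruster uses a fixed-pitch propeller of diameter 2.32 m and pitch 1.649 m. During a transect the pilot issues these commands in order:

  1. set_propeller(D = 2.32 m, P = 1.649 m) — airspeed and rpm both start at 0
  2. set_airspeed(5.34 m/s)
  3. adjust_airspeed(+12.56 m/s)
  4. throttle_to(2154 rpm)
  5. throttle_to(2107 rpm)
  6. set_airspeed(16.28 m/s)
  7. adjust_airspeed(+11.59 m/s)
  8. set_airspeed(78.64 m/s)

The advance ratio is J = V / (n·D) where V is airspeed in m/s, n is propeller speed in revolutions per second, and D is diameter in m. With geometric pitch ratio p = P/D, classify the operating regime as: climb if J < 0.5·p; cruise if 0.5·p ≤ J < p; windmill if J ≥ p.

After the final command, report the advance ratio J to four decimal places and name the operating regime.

J = 0.9653, regime = windmill

set_propeller: D = 2.32 m, P = 1.649 m (p = P/D = 0.710776); state ← (V=0, rpm=0)
set_airspeed(5.34): V ← 5.34 m/s
adjust_airspeed(+12.56): V ← 5.34 +12.56 = 17.9 m/s
throttle_to(2154): rpm ← 2154
throttle_to(2107): rpm ← 2107
set_airspeed(16.28): V ← 16.28 m/s
adjust_airspeed(+11.59): V ← 16.28 +11.59 = 27.87 m/s
set_airspeed(78.64): V ← 78.64 m/s
final state: V = 78.64 m/s, rpm = 2107 → n = rpm/60 = 35.116667 rev/s
J = V / (n·D) = 78.64 / (35.116667 × 2.32) = 0.965255
regime bands: climb J<0.3554 | cruise [0.3554, 0.7108) | windmill J≥0.7108
J = 0.9653 → windmill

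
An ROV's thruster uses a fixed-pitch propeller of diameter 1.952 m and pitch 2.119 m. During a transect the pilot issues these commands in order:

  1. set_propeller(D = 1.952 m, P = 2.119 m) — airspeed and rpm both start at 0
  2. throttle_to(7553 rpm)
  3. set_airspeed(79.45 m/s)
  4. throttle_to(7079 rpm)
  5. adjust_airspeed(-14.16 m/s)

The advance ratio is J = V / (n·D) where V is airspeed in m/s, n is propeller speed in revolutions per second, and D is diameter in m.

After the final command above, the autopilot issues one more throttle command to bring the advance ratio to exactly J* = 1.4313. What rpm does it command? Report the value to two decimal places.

rpm = 1402.13

set_propeller: D = 1.952 m, P = 2.119 m (p = P/D = 1.085553); state ← (V=0, rpm=0)
throttle_to(7553): rpm ← 7553
set_airspeed(79.45): V ← 79.45 m/s
throttle_to(7079): rpm ← 7079
adjust_airspeed(-14.16): V ← 79.45 -14.16 = 65.29 m/s
final state: V = 65.29 m/s, rpm = 7079 → n = rpm/60 = 117.983333 rev/s
target J* = 1.4313; solve J* = V/(n·D) for n: n = V/(J*·D) = 65.29/(1.4313 × 1.952) = 23.368788 rev/s
rpm = 60·n = 1402.127265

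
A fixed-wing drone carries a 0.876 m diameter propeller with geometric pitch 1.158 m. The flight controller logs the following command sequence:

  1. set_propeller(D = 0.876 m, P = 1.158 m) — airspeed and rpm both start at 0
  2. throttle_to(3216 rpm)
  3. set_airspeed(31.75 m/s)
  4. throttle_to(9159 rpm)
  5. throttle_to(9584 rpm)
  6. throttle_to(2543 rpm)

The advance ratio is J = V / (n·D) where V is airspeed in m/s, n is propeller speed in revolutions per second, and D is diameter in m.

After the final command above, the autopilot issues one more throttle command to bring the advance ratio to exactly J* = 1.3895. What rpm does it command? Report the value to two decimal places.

set_propeller: D = 0.876 m, P = 1.158 m (p = P/D = 1.321918); state ← (V=0, rpm=0)
throttle_to(3216): rpm ← 3216
set_airspeed(31.75): V ← 31.75 m/s
throttle_to(9159): rpm ← 9159
throttle_to(9584): rpm ← 9584
throttle_to(2543): rpm ← 2543
final state: V = 31.75 m/s, rpm = 2543 → n = rpm/60 = 42.383333 rev/s
target J* = 1.3895; solve J* = V/(n·D) for n: n = V/(J*·D) = 31.75/(1.3895 × 0.876) = 26.084413 rev/s
rpm = 60·n = 1565.064796

rpm = 1565.06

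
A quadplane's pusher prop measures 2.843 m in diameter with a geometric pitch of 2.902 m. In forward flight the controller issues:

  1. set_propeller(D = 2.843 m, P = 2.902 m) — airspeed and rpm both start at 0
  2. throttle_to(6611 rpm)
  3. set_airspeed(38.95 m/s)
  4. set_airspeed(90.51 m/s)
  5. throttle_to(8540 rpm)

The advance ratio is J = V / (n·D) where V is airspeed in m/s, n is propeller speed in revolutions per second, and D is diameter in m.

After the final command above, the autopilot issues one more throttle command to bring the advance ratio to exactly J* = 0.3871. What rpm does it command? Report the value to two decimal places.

rpm = 4934.55

set_propeller: D = 2.843 m, P = 2.902 m (p = P/D = 1.020753); state ← (V=0, rpm=0)
throttle_to(6611): rpm ← 6611
set_airspeed(38.95): V ← 38.95 m/s
set_airspeed(90.51): V ← 90.51 m/s
throttle_to(8540): rpm ← 8540
final state: V = 90.51 m/s, rpm = 8540 → n = rpm/60 = 142.333333 rev/s
target J* = 0.3871; solve J* = V/(n·D) for n: n = V/(J*·D) = 90.51/(0.3871 × 2.843) = 82.242544 rev/s
rpm = 60·n = 4934.552618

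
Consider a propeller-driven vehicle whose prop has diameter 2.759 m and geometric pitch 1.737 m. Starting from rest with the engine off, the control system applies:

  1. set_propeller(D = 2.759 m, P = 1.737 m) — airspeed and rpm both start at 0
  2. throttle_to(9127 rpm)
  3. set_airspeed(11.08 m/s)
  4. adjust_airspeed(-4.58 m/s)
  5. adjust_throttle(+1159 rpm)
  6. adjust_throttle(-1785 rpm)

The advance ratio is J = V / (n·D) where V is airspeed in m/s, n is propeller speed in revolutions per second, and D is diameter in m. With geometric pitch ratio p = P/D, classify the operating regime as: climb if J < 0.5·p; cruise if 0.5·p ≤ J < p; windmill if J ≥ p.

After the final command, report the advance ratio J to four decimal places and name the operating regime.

J = 0.0166, regime = climb

set_propeller: D = 2.759 m, P = 1.737 m (p = P/D = 0.629576); state ← (V=0, rpm=0)
throttle_to(9127): rpm ← 9127
set_airspeed(11.08): V ← 11.08 m/s
adjust_airspeed(-4.58): V ← 11.08 -4.58 = 6.5 m/s
adjust_throttle(+1159): rpm ← 9127 +1159 = 10286
adjust_throttle(-1785): rpm ← 10286 -1785 = 8501
final state: V = 6.5 m/s, rpm = 8501 → n = rpm/60 = 141.683333 rev/s
J = V / (n·D) = 6.5 / (141.683333 × 2.759) = 0.016628
regime bands: climb J<0.3148 | cruise [0.3148, 0.6296) | windmill J≥0.6296
J = 0.0166 → climb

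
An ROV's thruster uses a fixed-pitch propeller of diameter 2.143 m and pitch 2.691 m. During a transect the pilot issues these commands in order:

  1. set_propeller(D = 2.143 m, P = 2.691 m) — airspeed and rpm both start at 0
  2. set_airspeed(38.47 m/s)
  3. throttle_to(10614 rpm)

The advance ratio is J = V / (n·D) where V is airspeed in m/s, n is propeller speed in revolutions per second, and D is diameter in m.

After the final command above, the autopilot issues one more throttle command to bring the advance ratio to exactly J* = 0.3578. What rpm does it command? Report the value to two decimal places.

set_propeller: D = 2.143 m, P = 2.691 m (p = P/D = 1.255716); state ← (V=0, rpm=0)
set_airspeed(38.47): V ← 38.47 m/s
throttle_to(10614): rpm ← 10614
final state: V = 38.47 m/s, rpm = 10614 → n = rpm/60 = 176.900000 rev/s
target J* = 0.3578; solve J* = V/(n·D) for n: n = V/(J*·D) = 38.47/(0.3578 × 2.143) = 50.171800 rev/s
rpm = 60·n = 3010.307977

rpm = 3010.31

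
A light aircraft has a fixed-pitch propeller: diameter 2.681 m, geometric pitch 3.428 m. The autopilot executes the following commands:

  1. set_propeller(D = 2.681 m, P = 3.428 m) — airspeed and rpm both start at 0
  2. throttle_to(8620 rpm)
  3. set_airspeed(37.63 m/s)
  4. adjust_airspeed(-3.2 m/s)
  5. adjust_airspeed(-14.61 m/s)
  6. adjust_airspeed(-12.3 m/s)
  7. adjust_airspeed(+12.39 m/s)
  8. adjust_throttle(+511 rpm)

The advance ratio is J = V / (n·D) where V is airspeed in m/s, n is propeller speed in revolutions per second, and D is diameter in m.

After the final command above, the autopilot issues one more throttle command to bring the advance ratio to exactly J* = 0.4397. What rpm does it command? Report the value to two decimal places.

set_propeller: D = 2.681 m, P = 3.428 m (p = P/D = 1.278627); state ← (V=0, rpm=0)
throttle_to(8620): rpm ← 8620
set_airspeed(37.63): V ← 37.63 m/s
adjust_airspeed(-3.2): V ← 37.63 -3.2 = 34.43 m/s
adjust_airspeed(-14.61): V ← 34.43 -14.61 = 19.82 m/s
adjust_airspeed(-12.3): V ← 19.82 -12.3 = 7.52 m/s
adjust_airspeed(+12.39): V ← 7.52 +12.39 = 19.91 m/s
adjust_throttle(+511): rpm ← 8620 +511 = 9131
final state: V = 19.91 m/s, rpm = 9131 → n = rpm/60 = 152.183333 rev/s
target J* = 0.4397; solve J* = V/(n·D) for n: n = V/(J*·D) = 19.91/(0.4397 × 2.681) = 16.889546 rev/s
rpm = 60·n = 1013.372771

rpm = 1013.37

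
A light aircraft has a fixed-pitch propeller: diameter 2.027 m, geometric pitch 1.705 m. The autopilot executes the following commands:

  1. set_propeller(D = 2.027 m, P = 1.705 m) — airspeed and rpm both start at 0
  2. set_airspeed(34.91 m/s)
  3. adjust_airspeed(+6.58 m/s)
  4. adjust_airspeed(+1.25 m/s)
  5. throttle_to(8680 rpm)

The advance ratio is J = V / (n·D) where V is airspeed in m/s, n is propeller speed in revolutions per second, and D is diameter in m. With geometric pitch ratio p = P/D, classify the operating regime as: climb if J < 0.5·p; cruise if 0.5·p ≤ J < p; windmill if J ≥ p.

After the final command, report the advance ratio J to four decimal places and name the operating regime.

set_propeller: D = 2.027 m, P = 1.705 m (p = P/D = 0.841145); state ← (V=0, rpm=0)
set_airspeed(34.91): V ← 34.91 m/s
adjust_airspeed(+6.58): V ← 34.91 +6.58 = 41.49 m/s
adjust_airspeed(+1.25): V ← 41.49 +1.25 = 42.74 m/s
throttle_to(8680): rpm ← 8680
final state: V = 42.74 m/s, rpm = 8680 → n = rpm/60 = 144.666667 rev/s
J = V / (n·D) = 42.74 / (144.666667 × 2.027) = 0.145751
regime bands: climb J<0.4206 | cruise [0.4206, 0.8411) | windmill J≥0.8411
J = 0.1458 → climb

J = 0.1458, regime = climb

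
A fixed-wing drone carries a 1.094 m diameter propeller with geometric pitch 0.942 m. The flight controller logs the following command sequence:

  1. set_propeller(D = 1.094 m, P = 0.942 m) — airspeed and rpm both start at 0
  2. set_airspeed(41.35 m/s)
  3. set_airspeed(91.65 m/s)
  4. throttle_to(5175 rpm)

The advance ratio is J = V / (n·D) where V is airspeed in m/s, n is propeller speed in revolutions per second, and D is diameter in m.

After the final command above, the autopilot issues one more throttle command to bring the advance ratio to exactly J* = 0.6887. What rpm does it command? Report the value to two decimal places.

set_propeller: D = 1.094 m, P = 0.942 m (p = P/D = 0.861060); state ← (V=0, rpm=0)
set_airspeed(41.35): V ← 41.35 m/s
set_airspeed(91.65): V ← 91.65 m/s
throttle_to(5175): rpm ← 5175
final state: V = 91.65 m/s, rpm = 5175 → n = rpm/60 = 86.250000 rev/s
target J* = 0.6887; solve J* = V/(n·D) for n: n = V/(J*·D) = 91.65/(0.6887 × 1.094) = 121.642424 rev/s
rpm = 60·n = 7298.545414

rpm = 7298.55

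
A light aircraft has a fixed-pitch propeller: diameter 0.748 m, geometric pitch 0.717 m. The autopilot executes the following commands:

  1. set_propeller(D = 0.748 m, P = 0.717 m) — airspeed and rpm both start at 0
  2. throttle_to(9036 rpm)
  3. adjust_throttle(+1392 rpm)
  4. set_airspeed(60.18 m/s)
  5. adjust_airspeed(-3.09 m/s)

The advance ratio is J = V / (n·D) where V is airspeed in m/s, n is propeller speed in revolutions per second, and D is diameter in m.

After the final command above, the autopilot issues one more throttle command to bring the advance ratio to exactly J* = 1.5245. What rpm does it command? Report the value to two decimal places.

set_propeller: D = 0.748 m, P = 0.717 m (p = P/D = 0.958556); state ← (V=0, rpm=0)
throttle_to(9036): rpm ← 9036
adjust_throttle(+1392): rpm ← 9036 +1392 = 10428
set_airspeed(60.18): V ← 60.18 m/s
adjust_airspeed(-3.09): V ← 60.18 -3.09 = 57.09 m/s
final state: V = 57.09 m/s, rpm = 10428 → n = rpm/60 = 173.800000 rev/s
target J* = 1.5245; solve J* = V/(n·D) for n: n = V/(J*·D) = 57.09/(1.5245 × 0.748) = 50.064631 rev/s
rpm = 60·n = 3003.877838

rpm = 3003.88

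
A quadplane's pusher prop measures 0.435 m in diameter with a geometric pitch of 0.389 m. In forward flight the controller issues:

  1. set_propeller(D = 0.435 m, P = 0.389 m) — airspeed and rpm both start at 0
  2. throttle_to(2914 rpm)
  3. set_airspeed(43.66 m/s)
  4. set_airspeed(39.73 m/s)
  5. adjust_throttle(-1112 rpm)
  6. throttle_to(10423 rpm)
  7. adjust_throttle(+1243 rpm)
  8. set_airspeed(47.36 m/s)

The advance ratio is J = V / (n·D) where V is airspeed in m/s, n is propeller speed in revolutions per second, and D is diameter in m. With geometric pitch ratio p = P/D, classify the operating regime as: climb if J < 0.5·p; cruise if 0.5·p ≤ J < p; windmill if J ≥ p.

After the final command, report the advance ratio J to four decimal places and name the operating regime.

set_propeller: D = 0.435 m, P = 0.389 m (p = P/D = 0.894253); state ← (V=0, rpm=0)
throttle_to(2914): rpm ← 2914
set_airspeed(43.66): V ← 43.66 m/s
set_airspeed(39.73): V ← 39.73 m/s
adjust_throttle(-1112): rpm ← 2914 -1112 = 1802
throttle_to(10423): rpm ← 10423
adjust_throttle(+1243): rpm ← 10423 +1243 = 11666
set_airspeed(47.36): V ← 47.36 m/s
final state: V = 47.36 m/s, rpm = 11666 → n = rpm/60 = 194.433333 rev/s
J = V / (n·D) = 47.36 / (194.433333 × 0.435) = 0.559953
regime bands: climb J<0.4471 | cruise [0.4471, 0.8943) | windmill J≥0.8943
J = 0.5600 → cruise

J = 0.5600, regime = cruise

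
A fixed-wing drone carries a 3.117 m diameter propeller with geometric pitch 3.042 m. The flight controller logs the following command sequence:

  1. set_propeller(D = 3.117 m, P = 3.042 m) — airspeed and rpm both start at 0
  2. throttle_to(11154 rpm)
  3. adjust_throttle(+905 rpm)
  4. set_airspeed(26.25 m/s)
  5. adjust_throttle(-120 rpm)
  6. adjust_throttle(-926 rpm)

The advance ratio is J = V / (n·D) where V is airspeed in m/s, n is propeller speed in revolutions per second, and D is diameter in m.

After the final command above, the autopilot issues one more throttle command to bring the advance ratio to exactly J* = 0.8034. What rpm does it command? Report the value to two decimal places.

set_propeller: D = 3.117 m, P = 3.042 m (p = P/D = 0.975938); state ← (V=0, rpm=0)
throttle_to(11154): rpm ← 11154
adjust_throttle(+905): rpm ← 11154 +905 = 12059
set_airspeed(26.25): V ← 26.25 m/s
adjust_throttle(-120): rpm ← 12059 -120 = 11939
adjust_throttle(-926): rpm ← 11939 -926 = 11013
final state: V = 26.25 m/s, rpm = 11013 → n = rpm/60 = 183.550000 rev/s
target J* = 0.8034; solve J* = V/(n·D) for n: n = V/(J*·D) = 26.25/(0.8034 × 3.117) = 10.482399 rev/s
rpm = 60·n = 628.943928

rpm = 628.94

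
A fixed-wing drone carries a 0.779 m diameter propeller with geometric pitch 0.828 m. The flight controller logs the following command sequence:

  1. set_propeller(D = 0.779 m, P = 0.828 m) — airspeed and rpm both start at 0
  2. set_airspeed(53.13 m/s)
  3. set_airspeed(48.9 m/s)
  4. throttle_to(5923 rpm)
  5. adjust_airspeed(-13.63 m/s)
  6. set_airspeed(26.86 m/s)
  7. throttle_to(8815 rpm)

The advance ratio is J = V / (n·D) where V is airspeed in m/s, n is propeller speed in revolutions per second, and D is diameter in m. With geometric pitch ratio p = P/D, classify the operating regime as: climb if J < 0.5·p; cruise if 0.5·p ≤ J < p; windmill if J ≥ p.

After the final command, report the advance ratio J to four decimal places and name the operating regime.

J = 0.2347, regime = climb

set_propeller: D = 0.779 m, P = 0.828 m (p = P/D = 1.062901); state ← (V=0, rpm=0)
set_airspeed(53.13): V ← 53.13 m/s
set_airspeed(48.9): V ← 48.9 m/s
throttle_to(5923): rpm ← 5923
adjust_airspeed(-13.63): V ← 48.9 -13.63 = 35.27 m/s
set_airspeed(26.86): V ← 26.86 m/s
throttle_to(8815): rpm ← 8815
final state: V = 26.86 m/s, rpm = 8815 → n = rpm/60 = 146.916667 rev/s
J = V / (n·D) = 26.86 / (146.916667 × 0.779) = 0.234692
regime bands: climb J<0.5315 | cruise [0.5315, 1.0629) | windmill J≥1.0629
J = 0.2347 → climb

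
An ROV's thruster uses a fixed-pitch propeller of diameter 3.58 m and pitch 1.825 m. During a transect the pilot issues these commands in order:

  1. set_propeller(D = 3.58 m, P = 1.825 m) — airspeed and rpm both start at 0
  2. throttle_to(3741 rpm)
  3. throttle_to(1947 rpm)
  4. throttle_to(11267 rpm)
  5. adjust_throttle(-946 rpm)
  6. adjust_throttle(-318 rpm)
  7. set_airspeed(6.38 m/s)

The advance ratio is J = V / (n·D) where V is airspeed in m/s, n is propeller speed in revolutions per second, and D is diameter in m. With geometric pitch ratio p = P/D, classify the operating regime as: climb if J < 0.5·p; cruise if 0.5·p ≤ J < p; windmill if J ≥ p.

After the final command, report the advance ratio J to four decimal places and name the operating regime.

J = 0.0107, regime = climb

set_propeller: D = 3.58 m, P = 1.825 m (p = P/D = 0.509777); state ← (V=0, rpm=0)
throttle_to(3741): rpm ← 3741
throttle_to(1947): rpm ← 1947
throttle_to(11267): rpm ← 11267
adjust_throttle(-946): rpm ← 11267 -946 = 10321
adjust_throttle(-318): rpm ← 10321 -318 = 10003
set_airspeed(6.38): V ← 6.38 m/s
final state: V = 6.38 m/s, rpm = 10003 → n = rpm/60 = 166.716667 rev/s
J = V / (n·D) = 6.38 / (166.716667 × 3.58) = 0.010690
regime bands: climb J<0.2549 | cruise [0.2549, 0.5098) | windmill J≥0.5098
J = 0.0107 → climb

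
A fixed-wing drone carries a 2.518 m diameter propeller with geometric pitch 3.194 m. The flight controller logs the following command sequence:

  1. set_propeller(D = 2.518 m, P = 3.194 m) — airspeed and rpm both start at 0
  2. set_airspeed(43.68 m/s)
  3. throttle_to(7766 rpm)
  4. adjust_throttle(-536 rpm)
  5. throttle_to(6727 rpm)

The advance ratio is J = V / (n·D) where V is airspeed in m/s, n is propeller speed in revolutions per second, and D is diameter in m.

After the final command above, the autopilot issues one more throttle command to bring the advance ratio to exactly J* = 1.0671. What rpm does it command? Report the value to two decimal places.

rpm = 975.38

set_propeller: D = 2.518 m, P = 3.194 m (p = P/D = 1.268467); state ← (V=0, rpm=0)
set_airspeed(43.68): V ← 43.68 m/s
throttle_to(7766): rpm ← 7766
adjust_throttle(-536): rpm ← 7766 -536 = 7230
throttle_to(6727): rpm ← 6727
final state: V = 43.68 m/s, rpm = 6727 → n = rpm/60 = 112.116667 rev/s
target J* = 1.0671; solve J* = V/(n·D) for n: n = V/(J*·D) = 43.68/(1.0671 × 2.518) = 16.256303 rev/s
rpm = 60·n = 975.378177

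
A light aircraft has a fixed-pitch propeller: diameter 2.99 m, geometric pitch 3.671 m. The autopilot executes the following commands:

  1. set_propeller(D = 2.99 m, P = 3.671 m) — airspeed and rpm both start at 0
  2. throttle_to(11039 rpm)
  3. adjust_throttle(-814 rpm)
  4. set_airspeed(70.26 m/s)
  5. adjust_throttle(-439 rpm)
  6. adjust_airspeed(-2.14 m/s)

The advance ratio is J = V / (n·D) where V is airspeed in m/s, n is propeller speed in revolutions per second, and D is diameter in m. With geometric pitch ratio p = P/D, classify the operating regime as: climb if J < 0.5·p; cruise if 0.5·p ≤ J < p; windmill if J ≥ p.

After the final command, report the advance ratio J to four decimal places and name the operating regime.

J = 0.1397, regime = climb

set_propeller: D = 2.99 m, P = 3.671 m (p = P/D = 1.227759); state ← (V=0, rpm=0)
throttle_to(11039): rpm ← 11039
adjust_throttle(-814): rpm ← 11039 -814 = 10225
set_airspeed(70.26): V ← 70.26 m/s
adjust_throttle(-439): rpm ← 10225 -439 = 9786
adjust_airspeed(-2.14): V ← 70.26 -2.14 = 68.12 m/s
final state: V = 68.12 m/s, rpm = 9786 → n = rpm/60 = 163.100000 rev/s
J = V / (n·D) = 68.12 / (163.100000 × 2.99) = 0.139685
regime bands: climb J<0.6139 | cruise [0.6139, 1.2278) | windmill J≥1.2278
J = 0.1397 → climb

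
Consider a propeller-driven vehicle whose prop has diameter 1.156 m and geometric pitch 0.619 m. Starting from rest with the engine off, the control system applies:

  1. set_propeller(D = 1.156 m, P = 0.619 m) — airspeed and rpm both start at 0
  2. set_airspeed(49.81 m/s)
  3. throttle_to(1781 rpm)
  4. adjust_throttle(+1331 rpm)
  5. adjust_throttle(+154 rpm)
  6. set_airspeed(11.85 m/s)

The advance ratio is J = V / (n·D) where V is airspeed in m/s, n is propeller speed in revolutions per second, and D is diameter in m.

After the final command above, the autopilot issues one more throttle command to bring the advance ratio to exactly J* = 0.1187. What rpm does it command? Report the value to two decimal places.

rpm = 5181.57

set_propeller: D = 1.156 m, P = 0.619 m (p = P/D = 0.535467); state ← (V=0, rpm=0)
set_airspeed(49.81): V ← 49.81 m/s
throttle_to(1781): rpm ← 1781
adjust_throttle(+1331): rpm ← 1781 +1331 = 3112
adjust_throttle(+154): rpm ← 3112 +154 = 3266
set_airspeed(11.85): V ← 11.85 m/s
final state: V = 11.85 m/s, rpm = 3266 → n = rpm/60 = 54.433333 rev/s
target J* = 0.1187; solve J* = V/(n·D) for n: n = V/(J*·D) = 11.85/(0.1187 × 1.156) = 86.359436 rev/s
rpm = 60·n = 5181.566159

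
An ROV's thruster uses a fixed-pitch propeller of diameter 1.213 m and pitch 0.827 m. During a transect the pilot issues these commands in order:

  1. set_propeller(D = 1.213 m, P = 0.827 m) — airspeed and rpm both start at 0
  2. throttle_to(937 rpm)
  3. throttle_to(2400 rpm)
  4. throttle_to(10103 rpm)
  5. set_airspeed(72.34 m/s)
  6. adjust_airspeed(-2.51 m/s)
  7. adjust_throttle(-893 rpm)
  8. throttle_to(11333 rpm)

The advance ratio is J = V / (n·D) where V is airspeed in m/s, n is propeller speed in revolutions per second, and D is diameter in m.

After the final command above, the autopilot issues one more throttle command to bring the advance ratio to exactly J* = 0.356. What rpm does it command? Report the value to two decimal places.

rpm = 9702.47

set_propeller: D = 1.213 m, P = 0.827 m (p = P/D = 0.681781); state ← (V=0, rpm=0)
throttle_to(937): rpm ← 937
throttle_to(2400): rpm ← 2400
throttle_to(10103): rpm ← 10103
set_airspeed(72.34): V ← 72.34 m/s
adjust_airspeed(-2.51): V ← 72.34 -2.51 = 69.83 m/s
adjust_throttle(-893): rpm ← 10103 -893 = 9210
throttle_to(11333): rpm ← 11333
final state: V = 69.83 m/s, rpm = 11333 → n = rpm/60 = 188.883333 rev/s
target J* = 0.356; solve J* = V/(n·D) for n: n = V/(J*·D) = 69.83/(0.356 × 1.213) = 161.707902 rev/s
rpm = 60·n = 9702.474133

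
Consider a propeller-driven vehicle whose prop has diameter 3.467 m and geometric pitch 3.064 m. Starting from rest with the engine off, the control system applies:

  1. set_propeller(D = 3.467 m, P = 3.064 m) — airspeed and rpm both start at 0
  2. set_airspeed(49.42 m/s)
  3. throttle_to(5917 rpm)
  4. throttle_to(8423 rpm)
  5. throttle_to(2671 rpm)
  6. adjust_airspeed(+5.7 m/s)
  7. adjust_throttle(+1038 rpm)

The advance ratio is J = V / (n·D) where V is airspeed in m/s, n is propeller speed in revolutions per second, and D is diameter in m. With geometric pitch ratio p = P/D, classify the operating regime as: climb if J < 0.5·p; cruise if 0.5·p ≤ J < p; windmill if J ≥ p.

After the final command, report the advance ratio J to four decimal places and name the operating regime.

J = 0.2572, regime = climb

set_propeller: D = 3.467 m, P = 3.064 m (p = P/D = 0.883761); state ← (V=0, rpm=0)
set_airspeed(49.42): V ← 49.42 m/s
throttle_to(5917): rpm ← 5917
throttle_to(8423): rpm ← 8423
throttle_to(2671): rpm ← 2671
adjust_airspeed(+5.7): V ← 49.42 +5.7 = 55.12 m/s
adjust_throttle(+1038): rpm ← 2671 +1038 = 3709
final state: V = 55.12 m/s, rpm = 3709 → n = rpm/60 = 61.816667 rev/s
J = V / (n·D) = 55.12 / (61.816667 × 3.467) = 0.257187
regime bands: climb J<0.4419 | cruise [0.4419, 0.8838) | windmill J≥0.8838
J = 0.2572 → climb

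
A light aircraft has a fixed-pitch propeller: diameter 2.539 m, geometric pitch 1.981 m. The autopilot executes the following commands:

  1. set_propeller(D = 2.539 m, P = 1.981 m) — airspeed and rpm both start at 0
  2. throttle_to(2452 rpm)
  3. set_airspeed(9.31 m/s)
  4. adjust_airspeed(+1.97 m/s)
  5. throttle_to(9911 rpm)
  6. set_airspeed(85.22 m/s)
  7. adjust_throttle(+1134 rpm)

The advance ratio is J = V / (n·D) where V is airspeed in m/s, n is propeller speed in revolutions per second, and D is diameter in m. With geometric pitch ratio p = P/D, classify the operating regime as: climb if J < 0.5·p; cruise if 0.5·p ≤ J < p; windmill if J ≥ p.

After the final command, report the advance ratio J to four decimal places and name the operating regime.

J = 0.1823, regime = climb

set_propeller: D = 2.539 m, P = 1.981 m (p = P/D = 0.780228); state ← (V=0, rpm=0)
throttle_to(2452): rpm ← 2452
set_airspeed(9.31): V ← 9.31 m/s
adjust_airspeed(+1.97): V ← 9.31 +1.97 = 11.28 m/s
throttle_to(9911): rpm ← 9911
set_airspeed(85.22): V ← 85.22 m/s
adjust_throttle(+1134): rpm ← 9911 +1134 = 11045
final state: V = 85.22 m/s, rpm = 11045 → n = rpm/60 = 184.083333 rev/s
J = V / (n·D) = 85.22 / (184.083333 × 2.539) = 0.182333
regime bands: climb J<0.3901 | cruise [0.3901, 0.7802) | windmill J≥0.7802
J = 0.1823 → climb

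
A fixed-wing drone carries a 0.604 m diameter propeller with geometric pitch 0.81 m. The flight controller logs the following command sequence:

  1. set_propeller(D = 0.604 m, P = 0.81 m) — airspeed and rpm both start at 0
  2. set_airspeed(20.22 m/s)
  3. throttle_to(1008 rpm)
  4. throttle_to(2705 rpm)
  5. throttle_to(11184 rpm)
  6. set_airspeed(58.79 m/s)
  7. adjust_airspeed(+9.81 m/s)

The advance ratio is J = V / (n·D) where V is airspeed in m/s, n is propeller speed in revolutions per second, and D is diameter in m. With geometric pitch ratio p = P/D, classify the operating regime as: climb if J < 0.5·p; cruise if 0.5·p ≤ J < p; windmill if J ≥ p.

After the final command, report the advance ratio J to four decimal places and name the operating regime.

set_propeller: D = 0.604 m, P = 0.81 m (p = P/D = 1.341060); state ← (V=0, rpm=0)
set_airspeed(20.22): V ← 20.22 m/s
throttle_to(1008): rpm ← 1008
throttle_to(2705): rpm ← 2705
throttle_to(11184): rpm ← 11184
set_airspeed(58.79): V ← 58.79 m/s
adjust_airspeed(+9.81): V ← 58.79 +9.81 = 68.6 m/s
final state: V = 68.6 m/s, rpm = 11184 → n = rpm/60 = 186.400000 rev/s
J = V / (n·D) = 68.6 / (186.400000 × 0.604) = 0.609314
regime bands: climb J<0.6705 | cruise [0.6705, 1.3411) | windmill J≥1.3411
J = 0.6093 → climb

J = 0.6093, regime = climb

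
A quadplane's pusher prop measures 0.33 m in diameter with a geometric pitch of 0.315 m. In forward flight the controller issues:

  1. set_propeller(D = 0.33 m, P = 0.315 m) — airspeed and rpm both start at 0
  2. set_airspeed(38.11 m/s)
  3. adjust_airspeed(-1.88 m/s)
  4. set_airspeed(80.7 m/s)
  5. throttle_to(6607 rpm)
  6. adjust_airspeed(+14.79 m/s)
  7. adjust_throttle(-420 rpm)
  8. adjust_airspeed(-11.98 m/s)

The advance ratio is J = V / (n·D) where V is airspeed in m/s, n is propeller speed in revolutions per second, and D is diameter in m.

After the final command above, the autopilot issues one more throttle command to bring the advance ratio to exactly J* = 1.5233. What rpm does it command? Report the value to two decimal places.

set_propeller: D = 0.33 m, P = 0.315 m (p = P/D = 0.954545); state ← (V=0, rpm=0)
set_airspeed(38.11): V ← 38.11 m/s
adjust_airspeed(-1.88): V ← 38.11 -1.88 = 36.23 m/s
set_airspeed(80.7): V ← 80.7 m/s
throttle_to(6607): rpm ← 6607
adjust_airspeed(+14.79): V ← 80.7 +14.79 = 95.49 m/s
adjust_throttle(-420): rpm ← 6607 -420 = 6187
adjust_airspeed(-11.98): V ← 95.49 -11.98 = 83.51 m/s
final state: V = 83.51 m/s, rpm = 6187 → n = rpm/60 = 103.116667 rev/s
target J* = 1.5233; solve J* = V/(n·D) for n: n = V/(J*·D) = 83.51/(1.5233 × 0.33) = 166.126571 rev/s
rpm = 60·n = 9967.594278

rpm = 9967.59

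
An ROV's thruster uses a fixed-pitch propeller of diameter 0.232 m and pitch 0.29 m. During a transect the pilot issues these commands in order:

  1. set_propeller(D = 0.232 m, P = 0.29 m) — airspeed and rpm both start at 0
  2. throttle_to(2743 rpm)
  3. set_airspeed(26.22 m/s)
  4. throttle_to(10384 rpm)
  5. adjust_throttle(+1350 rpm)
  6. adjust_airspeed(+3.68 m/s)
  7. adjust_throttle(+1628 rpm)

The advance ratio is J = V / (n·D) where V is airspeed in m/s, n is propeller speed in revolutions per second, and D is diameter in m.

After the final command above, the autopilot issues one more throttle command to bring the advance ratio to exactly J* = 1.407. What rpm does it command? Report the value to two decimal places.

rpm = 5495.92

set_propeller: D = 0.232 m, P = 0.29 m (p = P/D = 1.250000); state ← (V=0, rpm=0)
throttle_to(2743): rpm ← 2743
set_airspeed(26.22): V ← 26.22 m/s
throttle_to(10384): rpm ← 10384
adjust_throttle(+1350): rpm ← 10384 +1350 = 11734
adjust_airspeed(+3.68): V ← 26.22 +3.68 = 29.9 m/s
adjust_throttle(+1628): rpm ← 11734 +1628 = 13362
final state: V = 29.9 m/s, rpm = 13362 → n = rpm/60 = 222.700000 rev/s
target J* = 1.407; solve J* = V/(n·D) for n: n = V/(J*·D) = 29.9/(1.407 × 0.232) = 91.598657 rev/s
rpm = 60·n = 5495.919418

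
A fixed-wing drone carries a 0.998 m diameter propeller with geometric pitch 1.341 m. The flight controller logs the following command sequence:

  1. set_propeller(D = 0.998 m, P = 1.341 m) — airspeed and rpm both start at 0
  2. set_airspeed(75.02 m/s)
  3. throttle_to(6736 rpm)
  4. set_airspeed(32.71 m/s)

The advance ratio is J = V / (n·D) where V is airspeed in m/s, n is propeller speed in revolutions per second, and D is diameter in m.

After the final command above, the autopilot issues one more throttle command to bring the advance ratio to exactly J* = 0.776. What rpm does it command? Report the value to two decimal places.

set_propeller: D = 0.998 m, P = 1.341 m (p = P/D = 1.343687); state ← (V=0, rpm=0)
set_airspeed(75.02): V ← 75.02 m/s
throttle_to(6736): rpm ← 6736
set_airspeed(32.71): V ← 32.71 m/s
final state: V = 32.71 m/s, rpm = 6736 → n = rpm/60 = 112.266667 rev/s
target J* = 0.776; solve J* = V/(n·D) for n: n = V/(J*·D) = 32.71/(0.776 × 0.998) = 42.236535 rev/s
rpm = 60·n = 2534.192096

rpm = 2534.19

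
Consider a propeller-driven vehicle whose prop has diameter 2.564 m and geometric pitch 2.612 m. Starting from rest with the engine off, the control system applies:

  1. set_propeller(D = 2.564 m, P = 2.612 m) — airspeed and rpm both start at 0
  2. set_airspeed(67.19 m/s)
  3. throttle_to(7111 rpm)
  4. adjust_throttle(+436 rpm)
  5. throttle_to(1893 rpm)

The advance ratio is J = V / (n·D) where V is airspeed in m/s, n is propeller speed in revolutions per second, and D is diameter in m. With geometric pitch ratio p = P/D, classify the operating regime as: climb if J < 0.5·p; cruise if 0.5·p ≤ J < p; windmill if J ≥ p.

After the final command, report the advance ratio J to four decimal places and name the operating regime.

J = 0.8306, regime = cruise

set_propeller: D = 2.564 m, P = 2.612 m (p = P/D = 1.018721); state ← (V=0, rpm=0)
set_airspeed(67.19): V ← 67.19 m/s
throttle_to(7111): rpm ← 7111
adjust_throttle(+436): rpm ← 7111 +436 = 7547
throttle_to(1893): rpm ← 1893
final state: V = 67.19 m/s, rpm = 1893 → n = rpm/60 = 31.550000 rev/s
J = V / (n·D) = 67.19 / (31.550000 × 2.564) = 0.830591
regime bands: climb J<0.5094 | cruise [0.5094, 1.0187) | windmill J≥1.0187
J = 0.8306 → cruise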